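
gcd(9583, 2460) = 1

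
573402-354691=218711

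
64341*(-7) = -450387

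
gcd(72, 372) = 12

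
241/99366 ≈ 0.00243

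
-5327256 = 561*(-9496)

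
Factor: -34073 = -1*13^1*2621^1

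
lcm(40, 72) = 360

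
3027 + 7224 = 10251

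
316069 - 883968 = -567899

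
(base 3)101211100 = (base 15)2513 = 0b1111011010101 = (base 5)223033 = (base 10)7893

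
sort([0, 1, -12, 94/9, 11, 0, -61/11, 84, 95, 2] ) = [-12, -61/11, 0, 0, 1, 2, 94/9, 11, 84, 95] 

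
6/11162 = 3/5581 ≈ 0.000538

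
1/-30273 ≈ -0.0000330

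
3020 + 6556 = 9576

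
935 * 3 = 2805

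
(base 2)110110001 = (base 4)12301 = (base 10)433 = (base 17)188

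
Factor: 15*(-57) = -1*3^2*5^1*19^1 = -855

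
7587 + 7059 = 14646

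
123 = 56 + 67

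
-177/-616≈0.287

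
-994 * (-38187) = 37957878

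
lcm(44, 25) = 1100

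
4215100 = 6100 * 691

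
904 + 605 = 1509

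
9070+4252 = 13322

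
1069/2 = 534 + 1/2 = 534.50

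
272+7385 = 7657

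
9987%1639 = 153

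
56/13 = 4 + 4/13≈4.31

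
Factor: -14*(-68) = 2^3*7^1*17^1 = 952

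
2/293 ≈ 0.00683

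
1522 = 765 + 757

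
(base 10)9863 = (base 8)23207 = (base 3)111112022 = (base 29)bl3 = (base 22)k87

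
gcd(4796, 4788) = 4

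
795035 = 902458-107423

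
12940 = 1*12940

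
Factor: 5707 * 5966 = 2^1 * 13^1 * 19^1 * 157^1 * 439^1 = 34047962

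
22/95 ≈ 0.232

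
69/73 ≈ 0.945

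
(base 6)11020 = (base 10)1524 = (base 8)2764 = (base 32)1fk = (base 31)1i5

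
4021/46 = 87+19/46 ≈ 87.41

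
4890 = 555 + 4335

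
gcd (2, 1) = 1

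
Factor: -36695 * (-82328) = 2^3 * 5^1 * 41^2 * 179^1 * 251^1 = 3021025960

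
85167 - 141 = 85026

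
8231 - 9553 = -1322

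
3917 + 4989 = 8906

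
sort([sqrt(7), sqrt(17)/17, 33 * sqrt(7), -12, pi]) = [-12, sqrt(17)/17, sqrt(7), pi, 33 * sqrt(7)]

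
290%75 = 65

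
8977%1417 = 475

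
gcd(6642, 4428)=2214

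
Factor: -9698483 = -1*17^1*570499^1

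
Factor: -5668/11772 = -1 * 3^(-3) * 13^1 = -13/27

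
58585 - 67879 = -9294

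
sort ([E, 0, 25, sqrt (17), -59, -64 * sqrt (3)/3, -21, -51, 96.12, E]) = [-59, -51, -64 * sqrt (3)/3, -21, 0, E, E, sqrt (17), 25, 96.12]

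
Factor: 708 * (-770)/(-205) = 2^3 * 3^1 * 7^1 * 11^1 * 41^(-1) * 59^1 = 109032/41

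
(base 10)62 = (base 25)2c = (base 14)46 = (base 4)332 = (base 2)111110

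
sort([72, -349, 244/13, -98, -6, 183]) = [-349, -98, -6, 244/13, 72, 183]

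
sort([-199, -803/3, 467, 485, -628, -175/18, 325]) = [-628, -803/3, -199, -175/18, 325, 467, 485]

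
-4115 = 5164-9279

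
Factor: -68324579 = -1 * 53^1 * 109^1 * 11827^1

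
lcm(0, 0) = 0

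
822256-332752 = 489504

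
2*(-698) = -1396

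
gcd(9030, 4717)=1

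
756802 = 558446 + 198356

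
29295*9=263655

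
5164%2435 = 294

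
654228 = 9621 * 68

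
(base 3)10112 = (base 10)95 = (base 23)43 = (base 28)3b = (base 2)1011111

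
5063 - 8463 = -3400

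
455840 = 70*6512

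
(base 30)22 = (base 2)111110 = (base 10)62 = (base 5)222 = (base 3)2022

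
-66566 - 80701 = -147267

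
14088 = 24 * 587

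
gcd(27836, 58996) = 4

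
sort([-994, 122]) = [-994, 122]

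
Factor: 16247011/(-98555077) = -1*11^1*61^(-1)*1477001^1*1615657^(-1)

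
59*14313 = 844467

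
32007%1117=731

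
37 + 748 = 785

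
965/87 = 11 + 8/87 ≈ 11.09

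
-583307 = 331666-914973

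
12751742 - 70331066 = -57579324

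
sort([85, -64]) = [-64, 85]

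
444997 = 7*63571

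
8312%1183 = 31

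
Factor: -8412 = -1 * 2^2 * 3^1 * 701^1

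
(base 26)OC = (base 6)2540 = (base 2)1001111100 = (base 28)MK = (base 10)636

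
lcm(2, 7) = 14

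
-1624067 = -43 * 37769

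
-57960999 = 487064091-545025090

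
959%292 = 83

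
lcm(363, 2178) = 2178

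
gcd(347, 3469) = 1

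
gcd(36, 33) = 3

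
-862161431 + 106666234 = -755495197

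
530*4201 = 2226530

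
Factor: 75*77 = 3^1*5^2*7^1*11^1 = 5775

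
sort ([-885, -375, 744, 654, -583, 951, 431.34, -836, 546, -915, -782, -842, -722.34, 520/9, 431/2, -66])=[-915, -885, -842, -836, -782, -722.34, -583, -375, -66, 520/9, 431/2, 431.34, 546, 654, 744, 951]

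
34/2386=17/1193≈0.0142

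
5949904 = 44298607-38348703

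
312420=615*508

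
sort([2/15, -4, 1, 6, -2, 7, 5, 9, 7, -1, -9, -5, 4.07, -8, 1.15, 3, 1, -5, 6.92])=[-9, -8, -5, -5, -4, -2, -1, 2/15, 1, 1, 1.15, 3, 4.07, 5, 6, 6.92, 7, 7, 9]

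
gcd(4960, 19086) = 2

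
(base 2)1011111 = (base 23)43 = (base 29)38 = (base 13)74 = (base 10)95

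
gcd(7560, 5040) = 2520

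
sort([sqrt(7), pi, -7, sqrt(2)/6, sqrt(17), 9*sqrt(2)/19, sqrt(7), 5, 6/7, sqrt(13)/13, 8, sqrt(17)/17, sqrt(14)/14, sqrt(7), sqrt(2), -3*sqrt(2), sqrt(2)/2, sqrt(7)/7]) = [-7, -3*sqrt(2), sqrt(2)/6, sqrt(17)/17, sqrt(14)/14, sqrt(13)/13, sqrt(7)/7, 9*sqrt(2)/19, sqrt(2)/2, 6/7, sqrt(2), sqrt(7), sqrt(7), sqrt(7), pi, sqrt(17), 5, 8]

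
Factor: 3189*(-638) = -1*2^1*3^1*11^1*29^1*1063^1 = -2034582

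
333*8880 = 2957040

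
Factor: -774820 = -1*2^2*5^1*19^1*2039^1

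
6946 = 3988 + 2958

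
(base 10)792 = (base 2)1100011000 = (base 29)r9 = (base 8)1430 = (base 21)1gf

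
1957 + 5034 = 6991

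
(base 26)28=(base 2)111100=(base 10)60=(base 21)2i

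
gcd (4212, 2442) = 6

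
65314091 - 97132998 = -31818907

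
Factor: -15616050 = -1 * 2^1 * 3^1 * 5^2 * 104107^1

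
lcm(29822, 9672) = 357864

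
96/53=1 + 43/53 ≈ 1.81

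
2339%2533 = 2339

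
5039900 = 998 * 5050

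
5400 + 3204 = 8604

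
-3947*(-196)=773612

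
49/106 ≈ 0.462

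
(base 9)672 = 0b1000100111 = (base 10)551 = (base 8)1047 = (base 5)4201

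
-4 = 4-8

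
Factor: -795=-1*3^1*5^1*53^1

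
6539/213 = 30 + 149/213 ≈ 30.70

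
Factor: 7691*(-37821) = -1*3^1*7^1*1801^1*7691^1 = -290881311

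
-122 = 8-130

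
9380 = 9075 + 305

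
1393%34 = 33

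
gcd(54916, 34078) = 2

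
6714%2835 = 1044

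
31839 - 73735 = -41896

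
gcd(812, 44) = 4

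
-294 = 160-454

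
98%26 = 20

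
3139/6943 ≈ 0.452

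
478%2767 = 478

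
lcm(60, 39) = 780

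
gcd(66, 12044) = 2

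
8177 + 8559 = 16736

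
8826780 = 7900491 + 926289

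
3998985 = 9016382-5017397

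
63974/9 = 7108 + 2/9 ≈ 7108.22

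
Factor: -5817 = -1 * 3^1 * 7^1 * 277^1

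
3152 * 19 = 59888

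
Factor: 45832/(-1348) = -1*2^1*17^1 = -34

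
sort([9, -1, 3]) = [-1, 3, 9]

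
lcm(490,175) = 2450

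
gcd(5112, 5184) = 72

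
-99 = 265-364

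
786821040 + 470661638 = 1257482678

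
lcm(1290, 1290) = 1290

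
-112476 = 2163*(-52)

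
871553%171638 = 13363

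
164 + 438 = 602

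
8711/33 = 263+32/33 ≈ 263.97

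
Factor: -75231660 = -1 * 2^2 * 3^1 * 5^1 * 7^2 * 25589^1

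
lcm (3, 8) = 24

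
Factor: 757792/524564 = 2^3*7^1*17^1*659^(-1) = 952/659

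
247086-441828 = -194742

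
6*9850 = 59100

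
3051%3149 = 3051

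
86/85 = 1 + 1/85 ≈ 1.01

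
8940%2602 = 1134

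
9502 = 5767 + 3735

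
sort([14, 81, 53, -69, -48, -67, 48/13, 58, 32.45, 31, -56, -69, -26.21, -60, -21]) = [-69, -69, -67, -60, -56, -48, -26.21, -21, 48/13, 14, 31, 32.45, 53, 58, 81]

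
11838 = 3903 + 7935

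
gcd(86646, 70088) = 2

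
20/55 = 4/11 ≈ 0.364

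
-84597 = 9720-94317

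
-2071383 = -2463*841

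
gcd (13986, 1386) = 126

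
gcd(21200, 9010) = 530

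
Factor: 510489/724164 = 2^(-2)*3^2*73^1*233^(-1) = 657/932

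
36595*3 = 109785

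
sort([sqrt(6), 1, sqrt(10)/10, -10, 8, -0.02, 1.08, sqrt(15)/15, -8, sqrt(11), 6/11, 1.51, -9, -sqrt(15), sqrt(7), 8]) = [-10, -9, -8, -sqrt(15), -0.02, sqrt(15)/15, sqrt(10)/10, 6/11, 1, 1.08, 1.51, sqrt(6), sqrt(7), sqrt(11), 8, 8]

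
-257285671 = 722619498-979905169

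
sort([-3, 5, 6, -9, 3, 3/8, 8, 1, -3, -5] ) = [-9, -5, -3, -3, 3/8, 1, 3, 5, 6, 8] 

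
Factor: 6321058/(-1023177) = -1*2^1*3^(-1)*1171^1*2699^1*341059^(-1)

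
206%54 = 44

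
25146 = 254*99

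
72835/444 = 164 + 19/444 ≈ 164.04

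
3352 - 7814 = -4462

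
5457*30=163710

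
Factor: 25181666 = 2^1*151^1*83383^1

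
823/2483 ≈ 0.331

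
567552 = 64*8868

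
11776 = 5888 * 2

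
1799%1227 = 572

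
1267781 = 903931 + 363850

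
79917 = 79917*1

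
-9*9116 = -82044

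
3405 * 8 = 27240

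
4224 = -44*(-96)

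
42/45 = 14/15 ≈ 0.933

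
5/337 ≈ 0.0148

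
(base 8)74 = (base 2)111100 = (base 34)1q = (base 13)48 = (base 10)60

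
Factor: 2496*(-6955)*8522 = -1*2^7*3^1*5^1*13^2*107^1*4261^1 = -147939192960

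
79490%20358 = 18416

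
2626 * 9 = 23634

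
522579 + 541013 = 1063592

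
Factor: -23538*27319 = -1*2^1*3^1*17^1*1607^1*3923^1 = -643034622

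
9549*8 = 76392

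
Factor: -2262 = -1*2^1*3^1*13^1*29^1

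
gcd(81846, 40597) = 1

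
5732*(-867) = -4969644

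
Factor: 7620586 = 2^1*3810293^1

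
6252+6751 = 13003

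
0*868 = 0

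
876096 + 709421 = 1585517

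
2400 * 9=21600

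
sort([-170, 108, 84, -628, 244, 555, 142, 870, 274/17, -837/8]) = [-628, -170, -837/8, 274/17, 84, 108, 142, 244, 555, 870]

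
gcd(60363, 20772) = 9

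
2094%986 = 122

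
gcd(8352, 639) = 9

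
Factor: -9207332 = -1*2^2*43^1*199^1*269^1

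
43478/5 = 8695 + 3/5 = 8695.60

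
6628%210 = 118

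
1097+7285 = 8382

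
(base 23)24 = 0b110010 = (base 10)50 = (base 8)62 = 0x32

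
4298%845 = 73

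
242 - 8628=-8386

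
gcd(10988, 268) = 268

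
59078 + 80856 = 139934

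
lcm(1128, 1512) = 71064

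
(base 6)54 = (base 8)42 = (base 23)1b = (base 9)37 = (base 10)34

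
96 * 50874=4883904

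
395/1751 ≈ 0.226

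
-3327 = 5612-8939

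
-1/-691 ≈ 0.00145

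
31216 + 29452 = 60668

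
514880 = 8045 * 64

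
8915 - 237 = 8678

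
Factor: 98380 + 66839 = 3^1 * 55073^1 = 165219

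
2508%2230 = 278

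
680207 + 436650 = 1116857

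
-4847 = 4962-9809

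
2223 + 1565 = 3788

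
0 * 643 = 0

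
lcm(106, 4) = 212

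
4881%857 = 596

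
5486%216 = 86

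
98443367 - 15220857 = 83222510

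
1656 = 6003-4347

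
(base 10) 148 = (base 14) a8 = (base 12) 104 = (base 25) 5n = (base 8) 224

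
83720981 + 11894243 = 95615224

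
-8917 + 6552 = -2365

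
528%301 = 227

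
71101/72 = 987 + 37/72 ≈ 987.51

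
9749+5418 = 15167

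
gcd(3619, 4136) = 517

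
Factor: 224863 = 224863^1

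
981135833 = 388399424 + 592736409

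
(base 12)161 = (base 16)d9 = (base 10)217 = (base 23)9a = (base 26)89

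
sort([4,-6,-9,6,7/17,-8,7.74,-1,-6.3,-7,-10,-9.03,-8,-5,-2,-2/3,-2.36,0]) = [-10,-9.03,-9,-8,-8,-7,-6.3,-6,-5,-2.36,-2,-1,-2/3,0,7/17,4,6,7.74]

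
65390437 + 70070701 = 135461138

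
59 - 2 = 57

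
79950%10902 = 3636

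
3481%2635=846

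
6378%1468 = 506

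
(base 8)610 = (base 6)1452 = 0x188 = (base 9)475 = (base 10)392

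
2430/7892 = 1215/3946 ≈ 0.308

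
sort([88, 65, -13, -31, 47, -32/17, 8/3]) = [-31, -13, -32/17, 8/3, 47, 65, 88]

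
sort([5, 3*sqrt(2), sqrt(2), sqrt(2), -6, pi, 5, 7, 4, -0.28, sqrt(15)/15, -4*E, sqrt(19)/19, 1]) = [-4*E, -6, -0.28, sqrt(19)/19, sqrt(15)/15, 1, sqrt(2), sqrt(2), pi, 4, 3*sqrt(2), 5, 5, 7]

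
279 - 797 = -518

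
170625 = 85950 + 84675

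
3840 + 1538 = 5378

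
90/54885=6/3659 ≈ 0.00164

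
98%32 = 2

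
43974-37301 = 6673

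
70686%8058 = 6222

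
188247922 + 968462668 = 1156710590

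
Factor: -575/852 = -1 * 2^(-2) * 3^(-1) * 5^2 * 23^1 * 71^(-1)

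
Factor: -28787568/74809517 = -1*2^4*3^1*19^(-1)*419^(-1)*9397^(-1)*599741^1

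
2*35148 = 70296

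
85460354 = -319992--85780346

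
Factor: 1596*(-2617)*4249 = -1*2^2*3^1*7^2*19^1*607^1*2617^1 = -17746934268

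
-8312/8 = -1039 = -1039.00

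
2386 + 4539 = 6925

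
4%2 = 0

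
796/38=20 + 18/19≈20.95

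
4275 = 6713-2438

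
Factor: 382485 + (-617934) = -1*3^2*26161^1 = -235449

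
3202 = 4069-867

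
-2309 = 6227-8536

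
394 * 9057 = 3568458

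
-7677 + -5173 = -12850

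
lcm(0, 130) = 0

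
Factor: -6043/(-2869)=19^(-1)*151^(-1)*6043^1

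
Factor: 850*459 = 2^1*3^3*5^2*17^2 = 390150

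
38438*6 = 230628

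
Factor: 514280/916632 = 3^(-2)*5^1*13^1*23^1*29^(-1)*43^1*439^(-1) = 64285/114579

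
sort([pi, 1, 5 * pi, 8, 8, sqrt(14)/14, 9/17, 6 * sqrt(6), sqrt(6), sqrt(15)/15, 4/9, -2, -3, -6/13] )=[-3, -2, -6/13, sqrt(15)/15, sqrt(14)/14, 4/9, 9/17, 1, sqrt(6), pi, 8, 8, 6 * sqrt(6), 5 * pi] 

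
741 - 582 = 159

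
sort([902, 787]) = [787, 902]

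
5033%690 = 203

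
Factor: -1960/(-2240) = 2^(-3) * 7^1 = 7/8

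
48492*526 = 25506792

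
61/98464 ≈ 0.000620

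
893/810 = 1 + 83/810 ≈ 1.10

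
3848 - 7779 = -3931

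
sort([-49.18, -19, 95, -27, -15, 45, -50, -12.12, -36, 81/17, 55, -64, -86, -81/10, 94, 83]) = [-86, -64, -50, -49.18, -36, -27, -19, -15, -12.12, -81/10, 81/17, 45, 55, 83, 94, 95]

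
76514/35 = 2186 + 4/35 ≈ 2186.11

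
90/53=1 + 37/53 ≈ 1.70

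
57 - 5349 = -5292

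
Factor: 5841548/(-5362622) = -1*2^1*29^(-1)*577^1*2531^1*92459^(-1) = -2920774/2681311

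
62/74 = 31/37 ≈ 0.838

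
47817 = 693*69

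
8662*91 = 788242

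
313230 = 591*530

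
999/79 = 12+51/79 ≈ 12.65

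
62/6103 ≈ 0.0102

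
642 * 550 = 353100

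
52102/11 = 4736 + 6/11 ≈ 4736.55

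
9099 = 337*27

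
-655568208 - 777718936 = -1433287144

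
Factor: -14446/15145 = -1*2^1*5^(-1)*13^(-1)*31^1 = -62/65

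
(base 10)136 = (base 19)73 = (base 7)253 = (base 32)48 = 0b10001000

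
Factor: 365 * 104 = 2^3 * 5^1 * 13^1 * 73^1 = 37960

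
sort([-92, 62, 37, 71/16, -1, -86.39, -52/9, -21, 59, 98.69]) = [-92, -86.39, -21, -52/9, -1, 71/16, 37, 59, 62, 98.69]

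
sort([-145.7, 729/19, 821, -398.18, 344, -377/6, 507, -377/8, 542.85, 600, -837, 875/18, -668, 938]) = [-837, -668, -398.18, -145.7, -377/6, -377/8, 729/19, 875/18, 344, 507, 542.85, 600, 821, 938]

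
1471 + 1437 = 2908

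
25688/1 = 25688 = 25688.00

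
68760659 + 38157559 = 106918218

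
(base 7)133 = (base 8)111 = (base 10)73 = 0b1001001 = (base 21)3a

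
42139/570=73 + 529/570 ≈ 73.93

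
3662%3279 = 383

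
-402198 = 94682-496880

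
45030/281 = 160+70/281 ≈ 160.25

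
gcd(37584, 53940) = 348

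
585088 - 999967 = -414879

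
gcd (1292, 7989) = 1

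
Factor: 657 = 3^2 * 73^1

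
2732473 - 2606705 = 125768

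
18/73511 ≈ 0.000245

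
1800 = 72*25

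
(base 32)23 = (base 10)67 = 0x43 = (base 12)57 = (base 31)25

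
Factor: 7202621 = 7202621^1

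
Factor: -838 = -1*2^1*419^1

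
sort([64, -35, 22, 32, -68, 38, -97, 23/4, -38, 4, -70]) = [-97, -70, -68, -38, -35, 4, 23/4, 22, 32, 38, 64]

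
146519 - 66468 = 80051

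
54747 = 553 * 99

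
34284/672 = 51 + 1/56 ≈ 51.02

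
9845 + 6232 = 16077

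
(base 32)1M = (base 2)110110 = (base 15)39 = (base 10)54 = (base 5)204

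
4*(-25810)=-103240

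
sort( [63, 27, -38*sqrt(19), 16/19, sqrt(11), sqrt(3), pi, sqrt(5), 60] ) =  [-38*sqrt(19), 16/19, sqrt(3), sqrt(5), pi, sqrt(11), 27, 60, 63] 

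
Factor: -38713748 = -1*2^2*109^1*88793^1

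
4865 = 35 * 139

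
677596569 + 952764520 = 1630361089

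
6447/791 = 921/113 ≈ 8.15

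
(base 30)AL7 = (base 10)9637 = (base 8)22645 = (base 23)I50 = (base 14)3725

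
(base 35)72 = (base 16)f7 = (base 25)9m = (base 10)247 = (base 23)ah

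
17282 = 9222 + 8060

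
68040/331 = 205 + 185/331 ≈ 205.56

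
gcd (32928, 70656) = 96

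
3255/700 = 4 + 13/20 = 4.65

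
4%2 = 0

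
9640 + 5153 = 14793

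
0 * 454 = 0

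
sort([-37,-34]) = [-37,-34]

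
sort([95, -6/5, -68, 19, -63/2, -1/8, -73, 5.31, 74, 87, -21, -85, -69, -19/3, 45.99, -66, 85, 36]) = [-85, -73, -69, -68, -66, -63/2, -21, -19/3, -6/5, -1/8, 5.31, 19, 36, 45.99, 74, 85, 87, 95]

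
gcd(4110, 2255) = 5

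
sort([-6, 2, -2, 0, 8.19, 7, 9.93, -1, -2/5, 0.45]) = [-6, -2, -1, -2/5, 0, 0.45, 2, 7, 8.19, 9.93]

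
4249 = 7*607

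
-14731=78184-92915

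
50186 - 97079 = -46893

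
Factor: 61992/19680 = 2^(-2)*3^2*5^(-1)*7^1 = 63/20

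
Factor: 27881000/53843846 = 2^2 * 5^3 * 61^(-1) * 569^1 * 9007^(-1) = 284500/549427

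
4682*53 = 248146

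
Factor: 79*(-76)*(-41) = 2^2*19^1*41^1*79^1 = 246164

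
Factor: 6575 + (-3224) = 3^1 * 1117^1 = 3351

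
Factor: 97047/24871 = 3^2 * 7^(-1) * 11^(-1) * 17^(-1) * 19^(-1) * 41^1 * 263^1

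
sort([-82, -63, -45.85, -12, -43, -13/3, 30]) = [-82, -63, -45.85, -43, -12, -13/3, 30]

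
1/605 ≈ 0.00165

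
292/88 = 3+7/22 ≈ 3.32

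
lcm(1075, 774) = 19350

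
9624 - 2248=7376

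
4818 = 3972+846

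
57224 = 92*622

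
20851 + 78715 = 99566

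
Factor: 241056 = 2^5 * 3^5 * 31^1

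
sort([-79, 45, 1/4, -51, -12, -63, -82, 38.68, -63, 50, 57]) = [-82, -79, -63, -63, -51, -12, 1/4, 38.68, 45, 50, 57]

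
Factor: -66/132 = -1*2^(-1) = -1/2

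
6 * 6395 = 38370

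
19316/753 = 25 + 491/753 ≈ 25.65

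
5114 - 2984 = 2130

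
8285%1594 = 315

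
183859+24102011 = 24285870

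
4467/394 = 11 + 133/394 ≈ 11.34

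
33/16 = 2 + 1/16≈2.06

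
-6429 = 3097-9526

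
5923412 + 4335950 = 10259362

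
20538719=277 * 74147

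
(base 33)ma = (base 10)736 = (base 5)10421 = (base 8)1340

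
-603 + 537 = -66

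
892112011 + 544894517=1437006528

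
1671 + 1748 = 3419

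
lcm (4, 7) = 28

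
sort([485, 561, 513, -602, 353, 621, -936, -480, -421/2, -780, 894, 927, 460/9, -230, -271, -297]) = [-936, -780, -602, -480, -297, -271, -230, -421/2, 460/9, 353, 485, 513, 561, 621, 894, 927]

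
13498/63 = 214 + 16/63 ≈ 214.25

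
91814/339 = 270 + 284/339 ≈ 270.84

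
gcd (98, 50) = 2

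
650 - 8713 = -8063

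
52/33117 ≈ 0.00157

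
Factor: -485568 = -1*2^6*3^3*281^1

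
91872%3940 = 1252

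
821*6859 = 5631239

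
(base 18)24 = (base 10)40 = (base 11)37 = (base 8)50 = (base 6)104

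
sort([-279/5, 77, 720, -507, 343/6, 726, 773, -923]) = [-923, -507, -279/5, 343/6, 77, 720, 726, 773]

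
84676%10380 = 1636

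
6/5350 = 3/2675 ≈ 0.00112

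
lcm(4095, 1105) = 69615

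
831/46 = 18+3/46 ≈ 18.07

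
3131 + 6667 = 9798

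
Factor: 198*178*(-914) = -1*2^3*3^2*11^1*89^1*457^1 = -32213016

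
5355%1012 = 295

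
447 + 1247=1694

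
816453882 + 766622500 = 1583076382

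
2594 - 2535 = 59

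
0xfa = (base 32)7q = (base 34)7c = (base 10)250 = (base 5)2000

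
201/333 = 67/111 ≈ 0.604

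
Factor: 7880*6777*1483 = 2^3*3^3*5^1*197^1*251^1*1483^1 = 79196293080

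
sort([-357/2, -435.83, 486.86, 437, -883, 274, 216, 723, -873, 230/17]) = [-883, -873, -435.83, -357/2, 230/17, 216, 274, 437, 486.86, 723]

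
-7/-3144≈0.00223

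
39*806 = 31434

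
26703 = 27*989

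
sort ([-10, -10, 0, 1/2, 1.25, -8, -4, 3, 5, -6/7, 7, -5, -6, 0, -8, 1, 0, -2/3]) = [-10, -10, -8, -8, -6, -5, -4, -6/7, -2/3, 0, 0, 0, 1/2, 1, 1.25, 3, 5, 7]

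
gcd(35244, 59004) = 396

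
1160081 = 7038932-5878851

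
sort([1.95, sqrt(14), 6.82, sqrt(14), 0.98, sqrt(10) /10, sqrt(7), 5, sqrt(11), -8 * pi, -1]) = [-8 * pi, -1, sqrt(10) /10, 0.98, 1.95, sqrt(7), sqrt(11), sqrt(14), sqrt(14), 5, 6.82]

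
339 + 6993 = 7332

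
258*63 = 16254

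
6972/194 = 35 + 91/97 ≈ 35.94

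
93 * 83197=7737321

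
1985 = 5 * 397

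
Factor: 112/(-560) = -1*5^(-1) = -1/5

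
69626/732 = 34813/366 ≈ 95.12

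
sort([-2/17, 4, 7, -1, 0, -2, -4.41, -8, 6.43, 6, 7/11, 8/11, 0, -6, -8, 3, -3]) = [-8, -8, -6, -4.41, -3, -2, -1, -2/17, 0, 0, 7/11, 8/11, 3, 4, 6, 6.43, 7]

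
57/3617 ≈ 0.0158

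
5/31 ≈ 0.161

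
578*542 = 313276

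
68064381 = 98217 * 693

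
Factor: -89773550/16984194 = -1*3^(-1)*5^2*71^(-1)*1109^1*1619^1*39869^(-1) = -44886775/8492097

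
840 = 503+337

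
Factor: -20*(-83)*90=2^3*3^2*5^2*83^1=149400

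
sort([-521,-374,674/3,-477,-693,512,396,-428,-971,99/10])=[-971,-693,-521,-477,-428,-374,99/10,674/3,396,512]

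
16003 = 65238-49235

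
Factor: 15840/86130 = 2^4*3^(-1)*29^(-1) = 16/87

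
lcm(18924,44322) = 1684236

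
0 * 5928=0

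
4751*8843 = 42013093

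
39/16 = 2 + 7/16 ≈ 2.44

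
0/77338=0=0.00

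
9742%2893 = 1063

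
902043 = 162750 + 739293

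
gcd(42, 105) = 21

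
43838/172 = 21919/86 ≈ 254.87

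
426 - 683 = -257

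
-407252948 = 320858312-728111260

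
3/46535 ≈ 0.0000645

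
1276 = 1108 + 168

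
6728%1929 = 941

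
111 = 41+70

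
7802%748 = 322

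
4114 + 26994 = 31108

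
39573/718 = 55 + 83/718 ≈ 55.12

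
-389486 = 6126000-6515486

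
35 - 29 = 6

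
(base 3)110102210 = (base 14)3438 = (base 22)ig2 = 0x236a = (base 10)9066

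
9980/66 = 151 + 7/33 ≈ 151.21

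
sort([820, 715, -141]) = [-141, 715, 820]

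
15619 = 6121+9498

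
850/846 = 425/423 ≈ 1.00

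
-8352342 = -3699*2258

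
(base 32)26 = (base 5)240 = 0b1000110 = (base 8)106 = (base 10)70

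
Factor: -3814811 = -1*7^1*11^1*13^1*37^1*103^1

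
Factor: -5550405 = -1*3^1*5^1*7^1*52861^1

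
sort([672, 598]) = [598, 672]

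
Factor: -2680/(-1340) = 2^1 = 2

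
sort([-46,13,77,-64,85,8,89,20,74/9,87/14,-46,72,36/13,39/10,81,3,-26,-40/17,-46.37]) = [-64,-46.37,-46,-46,-26,-40/17,36/13,3,39/10,87/14,8,74/9,13,20,72,77,81,85,89]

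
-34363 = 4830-39193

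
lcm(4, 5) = 20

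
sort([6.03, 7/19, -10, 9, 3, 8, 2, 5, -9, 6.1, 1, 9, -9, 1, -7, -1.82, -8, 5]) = [-10, -9, -9, -8, -7, -1.82, 7/19, 1, 1, 2, 3, 5, 5, 6.03, 6.1, 8, 9, 9]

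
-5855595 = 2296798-8152393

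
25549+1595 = 27144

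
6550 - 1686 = 4864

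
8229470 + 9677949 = 17907419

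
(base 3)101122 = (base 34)8f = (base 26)b1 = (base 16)11f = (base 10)287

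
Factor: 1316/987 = 2^2*3^(-1) = 4/3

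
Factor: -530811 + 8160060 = 3^1*769^1*3307^1 = 7629249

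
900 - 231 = 669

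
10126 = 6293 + 3833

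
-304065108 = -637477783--333412675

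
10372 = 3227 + 7145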